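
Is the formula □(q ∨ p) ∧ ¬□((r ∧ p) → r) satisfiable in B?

1. □(q ∨ p) ∧ ¬□((r ∧ p) → r), u
2. □(q ∨ p), u   [∧-rule on 1]
3. ¬□((r ∧ p) → r), u   [∧-rule on 1]
4. q ∨ p, u   [□-rule on 2 via uRu]
5. p, u   [∨-rule on 4 (branches; this branch)]
6. ¬((r ∧ p) → r), v   [¬□-rule on 3: fresh world v, uRv]
7. r ∧ p, v   [¬→-rule on 6]
8. ¬r, v   [¬→-rule on 6]
9. r, v   [∧-rule on 7]
10. p, v   [∧-rule on 7]
Accessibility: uRu, uRv, vRu, vRv
Branch closes: r and ¬r both at v.
(One branch shown.) All branches close.

Unsatisfiable (every branch closes)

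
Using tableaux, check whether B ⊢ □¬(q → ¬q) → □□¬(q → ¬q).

Tableau for the negation ¬(□¬(q → ¬q) → □□¬(q → ¬q)):
1. ¬(□¬(q → ¬q) → □□¬(q → ¬q)), 0
2. □¬(q → ¬q), 0
3. ¬□□¬(q → ¬q), 0
4. ¬(q → ¬q), 0
5. q, 0
6. ¬□¬(q → ¬q), 1
7. ¬(q → ¬q), 1
8. q, 1
9. q → ¬q, 2
10. ¬q, 2
Accessibility: 0R0, 0R1, 1R0, 1R1, 1R2, 2R1, 2R2
The negation has an open branch (countermodel exists).

Invalid (countermodel exists)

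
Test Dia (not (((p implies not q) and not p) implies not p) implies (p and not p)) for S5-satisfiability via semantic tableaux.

1. Dia (not (((p implies not q) and not p) implies not p) implies (p and not p)), u
2. not (((p implies not q) and not p) implies not p) implies (p and not p), v   [Dia-rule on 1: fresh world v, uRv]
3. ((p implies not q) and not p) implies not p, v   [implies-rule on 2 (branches; this branch)]
4. not p, v   [implies-rule on 3 (branches; this branch)]
Accessibility: uRu, uRv, vRu, vRv

Satisfiable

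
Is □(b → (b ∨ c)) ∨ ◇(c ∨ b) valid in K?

Yes, valid

Tableau for the negation ¬(□(b → (b ∨ c)) ∨ ◇(c ∨ b)):
1. ¬(□(b → (b ∨ c)) ∨ ◇(c ∨ b)), w0
2. ¬□(b → (b ∨ c)), w0
3. ¬◇(c ∨ b), w0
4. ¬(b → (b ∨ c)), w1
5. b, w1
6. ¬(b ∨ c), w1
7. ¬b, w1
8. ¬c, w1
Accessibility: w0Rw1
Branch closes: b and ¬b both at w1.
All branches of the negation close; one closing branch shown above.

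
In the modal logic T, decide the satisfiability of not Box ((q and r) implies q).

1. not Box ((q and r) implies q), w0
2. not ((q and r) implies q), w1   [neg-Box-rule on 1: fresh world w1, w0Rw1]
3. q and r, w1   [neg-implies-rule on 2]
4. not q, w1   [neg-implies-rule on 2]
5. q, w1   [and-rule on 3]
6. r, w1   [and-rule on 3]
Accessibility: w0Rw0, w0Rw1, w1Rw1
Branch closes: q and not q both at w1.
All branches of the tableau close; one closing branch shown above.

No, unsatisfiable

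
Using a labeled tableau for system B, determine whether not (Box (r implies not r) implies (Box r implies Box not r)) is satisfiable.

1. not (Box (r implies not r) implies (Box r implies Box not r)), 0
2. Box (r implies not r), 0   [neg-implies-rule on 1]
3. not (Box r implies Box not r), 0   [neg-implies-rule on 1]
4. Box r, 0   [neg-implies-rule on 3]
5. not Box not r, 0   [neg-implies-rule on 3]
6. r implies not r, 0   [Box-rule on 2 via 0R0]
7. r, 0   [Box-rule on 4 via 0R0]
8. not r, 0   [implies-rule on 6 (branches; this branch)]
Accessibility: 0R0
Branch closes: r and not r both at 0.
All branches of the tableau close; one closing branch shown above.

Unsatisfiable (every branch closes)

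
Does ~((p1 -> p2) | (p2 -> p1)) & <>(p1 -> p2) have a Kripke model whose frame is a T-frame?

1. ~((p1 -> p2) | (p2 -> p1)) & <>(p1 -> p2), u
2. ~((p1 -> p2) | (p2 -> p1)), u   [&-rule on 1]
3. <>(p1 -> p2), u   [&-rule on 1]
4. ~(p1 -> p2), u   [~|-rule on 2]
5. ~(p2 -> p1), u   [~|-rule on 2]
6. p1, u   [~->-rule on 4]
7. ~p2, u   [~->-rule on 4]
8. p2, u   [~->-rule on 5]
9. ~p1, u   [~->-rule on 5]
Accessibility: uRu
Branch closes: p2 and ~p2 both at u.
(One branch shown.) All branches close.

No, unsatisfiable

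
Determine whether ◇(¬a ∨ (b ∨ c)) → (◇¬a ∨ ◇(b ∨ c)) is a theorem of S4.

Valid

Tableau for the negation ¬(◇(¬a ∨ (b ∨ c)) → (◇¬a ∨ ◇(b ∨ c))):
1. ¬(◇(¬a ∨ (b ∨ c)) → (◇¬a ∨ ◇(b ∨ c))), w0
2. ◇(¬a ∨ (b ∨ c)), w0
3. ¬(◇¬a ∨ ◇(b ∨ c)), w0
4. ¬◇¬a, w0
5. ¬◇(b ∨ c), w0
6. a, w0
7. ¬(b ∨ c), w0
8. ¬b, w0
9. ¬c, w0
10. ¬a ∨ (b ∨ c), w1
11. a, w1
12. ¬(b ∨ c), w1
13. ¬b, w1
14. ¬c, w1
15. b ∨ c, w1
16. c, w1
Accessibility: w0Rw0, w0Rw1, w1Rw1
Branch closes: c and ¬c both at w1.
Every branch of the negation's tableau closes; the branch above is one of them.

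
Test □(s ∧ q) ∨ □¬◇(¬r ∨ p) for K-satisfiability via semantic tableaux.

Satisfiable

1. □(s ∧ q) ∨ □¬◇(¬r ∨ p), u
2. □¬◇(¬r ∨ p), u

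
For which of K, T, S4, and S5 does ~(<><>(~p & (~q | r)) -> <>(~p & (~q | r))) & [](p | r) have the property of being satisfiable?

S4-tableau for the formula:
1. ~(<><>(~p & (~q | r)) -> <>(~p & (~q | r))) & [](p | r), u
2. ~(<><>(~p & (~q | r)) -> <>(~p & (~q | r))), u
3. [](p | r), u
4. <><>(~p & (~q | r)), u
5. ~<>(~p & (~q | r)), u
6. p | r, u
7. ~(~p & (~q | r)), u
8. p, u
9. ~(~q | r), u
10. q, u
11. ~r, u
12. <>(~p & (~q | r)), v
13. p | r, v
14. ~(~p & (~q | r)), v
15. p, v
16. ~(~q | r), v
17. q, v
18. ~r, v
19. ~p & (~q | r), w
20. ~p, w
21. ~q | r, w
22. p | r, w
23. ~(~p & (~q | r)), w
24. r, w
25. ~(~q | r), w
26. q, w
27. ~r, w
Accessibility: uRu, uRv, uRw, vRv, vRw, wRw
Branch closes: r and ~r both at w.
Every branch closes (one shown): unsatisfiable in S4, hence also in S5 (every S5-frame is an S4-frame).
T-tableau for the formula:
1. ~(<><>(~p & (~q | r)) -> <>(~p & (~q | r))) & [](p | r), u
2. ~(<><>(~p & (~q | r)) -> <>(~p & (~q | r))), u
3. [](p | r), u
4. <><>(~p & (~q | r)), u
5. ~<>(~p & (~q | r)), u
6. p | r, u
7. ~(~p & (~q | r)), u
8. r, u
9. p, u
10. <>(~p & (~q | r)), v
11. p | r, v
12. ~(~p & (~q | r)), v
13. r, v
14. p, v
15. ~p & (~q | r), w
16. ~p, w
17. ~q | r, w
18. r, w
Accessibility: uRu, uRv, vRv, vRw, wRw
Complete open branch: satisfiable in T, hence also in K (this T-model is also a K-model).

K, T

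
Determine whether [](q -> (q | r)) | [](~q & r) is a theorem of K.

Yes, valid

Tableau for the negation ~([](q -> (q | r)) | [](~q & r)):
1. ~([](q -> (q | r)) | [](~q & r)), w0
2. ~[](q -> (q | r)), w0
3. ~[](~q & r), w0
4. ~(q -> (q | r)), w1
5. q, w1
6. ~(q | r), w1
7. ~q, w1
8. ~r, w1
Accessibility: w0Rw1
Branch closes: q and ~q both at w1.
All branches of the negation close; one closing branch shown above.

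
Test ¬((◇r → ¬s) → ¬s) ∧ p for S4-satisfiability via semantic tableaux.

1. ¬((◇r → ¬s) → ¬s) ∧ p, u
2. ¬((◇r → ¬s) → ¬s), u   [∧-rule on 1]
3. p, u   [∧-rule on 1]
4. ◇r → ¬s, u   [¬→-rule on 2]
5. s, u   [¬→-rule on 2]
6. ¬◇r, u   [→-rule on 4 (branches; this branch)]
7. ¬r, u   [¬◇-rule on 6 via uRu]
Accessibility: uRu

Satisfiable (open branch found)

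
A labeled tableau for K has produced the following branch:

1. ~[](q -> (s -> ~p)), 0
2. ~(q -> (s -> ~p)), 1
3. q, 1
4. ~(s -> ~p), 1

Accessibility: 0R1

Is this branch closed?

No, open

No atom appears with both signs at the same world.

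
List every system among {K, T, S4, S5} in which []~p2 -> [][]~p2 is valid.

S4-tableau for the negation ~([]~p2 -> [][]~p2):
1. ~([]~p2 -> [][]~p2), u
2. []~p2, u
3. ~[][]~p2, u
4. ~p2, u
5. ~[]~p2, v
6. ~p2, v
7. p2, w
8. ~p2, w
Accessibility: uRu, uRv, uRw, vRv, vRw, wRw
Branch closes: p2 and ~p2 both at w.
Every branch closes (one shown): valid in S4, hence also in S5 (every theorem of S4 is a theorem of S5).
T-tableau for the negation ~([]~p2 -> [][]~p2):
1. ~([]~p2 -> [][]~p2), u
2. []~p2, u
3. ~[][]~p2, u
4. ~p2, u
5. ~[]~p2, v
6. ~p2, v
7. p2, w
Accessibility: uRu, uRv, vRv, vRw, wRw
Complete open branch: countermodel on a T-frame, so not valid in T, nor in K (the same frame is also a K-frame).

S4, S5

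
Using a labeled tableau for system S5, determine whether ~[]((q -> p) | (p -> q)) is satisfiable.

1. ~[]((q -> p) | (p -> q)), 0
2. ~((q -> p) | (p -> q)), 1   [~[]-rule on 1: fresh world 1, 0R1]
3. ~(q -> p), 1   [~|-rule on 2]
4. ~(p -> q), 1   [~|-rule on 2]
5. q, 1   [~->-rule on 3]
6. ~p, 1   [~->-rule on 3]
7. p, 1   [~->-rule on 4]
8. ~q, 1   [~->-rule on 4]
Accessibility: 0R0, 0R1, 1R0, 1R1
Branch closes: p and ~p both at 1.
All branches of the tableau close; one closing branch shown above.

No, unsatisfiable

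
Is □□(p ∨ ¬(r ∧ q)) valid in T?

Tableau for the negation ¬□□(p ∨ ¬(r ∧ q)):
1. ¬□□(p ∨ ¬(r ∧ q)), u
2. ¬□(p ∨ ¬(r ∧ q)), v
3. ¬(p ∨ ¬(r ∧ q)), w
4. ¬p, w
5. r ∧ q, w
6. r, w
7. q, w
Accessibility: uRu, uRv, vRv, vRw, wRw
The negation has an open branch (countermodel exists).

Invalid (countermodel exists)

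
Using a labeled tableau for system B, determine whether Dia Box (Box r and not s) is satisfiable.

Satisfiable (open branch found)

1. Dia Box (Box r and not s), u
2. Box (Box r and not s), v   [Dia-rule on 1: fresh world v, uRv]
3. Box r and not s, u   [Box-rule on 2 via vRu]
4. Box r, u   [and-rule on 3]
5. not s, u   [and-rule on 3]
6. Box r and not s, v   [Box-rule on 2 via vRv]
7. Box r, v   [and-rule on 6]
8. not s, v   [and-rule on 6]
9. r, u   [Box-rule on 4 via uRu]
10. r, v   [Box-rule on 4 via uRv]
Accessibility: uRu, uRv, vRu, vRv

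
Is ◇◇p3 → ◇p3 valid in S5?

Yes, valid

Tableau for the negation ¬(◇◇p3 → ◇p3):
1. ¬(◇◇p3 → ◇p3), u
2. ◇◇p3, u
3. ¬◇p3, u
4. ¬p3, u
5. ◇p3, v
6. ¬p3, v
7. p3, w
8. ¬p3, w
Accessibility: uRu, uRv, uRw, vRu, vRv, vRw, wRu, wRv, wRw
Branch closes: p3 and ¬p3 both at w.
Every branch of the negation's tableau closes; the branch above is one of them.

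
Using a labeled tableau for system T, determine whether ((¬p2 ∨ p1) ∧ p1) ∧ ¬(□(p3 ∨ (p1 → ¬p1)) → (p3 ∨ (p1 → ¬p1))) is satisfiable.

No, unsatisfiable

1. ((¬p2 ∨ p1) ∧ p1) ∧ ¬(□(p3 ∨ (p1 → ¬p1)) → (p3 ∨ (p1 → ¬p1))), w0
2. (¬p2 ∨ p1) ∧ p1, w0   [∧-rule on 1]
3. ¬(□(p3 ∨ (p1 → ¬p1)) → (p3 ∨ (p1 → ¬p1))), w0   [∧-rule on 1]
4. ¬p2 ∨ p1, w0   [∧-rule on 2]
5. p1, w0   [∧-rule on 2]
6. □(p3 ∨ (p1 → ¬p1)), w0   [¬→-rule on 3]
7. ¬(p3 ∨ (p1 → ¬p1)), w0   [¬→-rule on 3]
8. ¬p3, w0   [¬∨-rule on 7]
9. ¬(p1 → ¬p1), w0   [¬∨-rule on 7]
10. p3 ∨ (p1 → ¬p1), w0   [□-rule on 6 via w0Rw0]
11. p1 → ¬p1, w0   [∨-rule on 10 (branches; this branch)]
12. ¬p1, w0   [→-rule on 11 (branches; this branch)]
Accessibility: w0Rw0
Branch closes: p1 and ¬p1 both at w0.
Every branch closes; the branch above is one of them.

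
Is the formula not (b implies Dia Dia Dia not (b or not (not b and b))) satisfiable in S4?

Yes, satisfiable

1. not (b implies Dia Dia Dia not (b or not (not b and b))), w0
2. b, w0
3. not Dia Dia Dia not (b or not (not b and b)), w0
4. not Dia Dia not (b or not (not b and b)), w0
5. not Dia not (b or not (not b and b)), w0
6. b or not (not b and b), w0
7. not (not b and b), w0
Accessibility: w0Rw0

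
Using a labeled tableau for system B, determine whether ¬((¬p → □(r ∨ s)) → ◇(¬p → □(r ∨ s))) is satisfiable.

1. ¬((¬p → □(r ∨ s)) → ◇(¬p → □(r ∨ s))), 0
2. ¬p → □(r ∨ s), 0
3. ¬◇(¬p → □(r ∨ s)), 0
4. ¬(¬p → □(r ∨ s)), 0
5. ¬p, 0
6. ¬□(r ∨ s), 0
7. □(r ∨ s), 0
8. r ∨ s, 0
9. s, 0
10. ¬(r ∨ s), 1
11. ¬r, 1
12. ¬s, 1
13. ¬(¬p → □(r ∨ s)), 1
14. ¬p, 1
15. ¬□(r ∨ s), 1
16. r ∨ s, 1
17. s, 1
Accessibility: 0R0, 0R1, 1R0, 1R1
Branch closes: s and ¬s both at 1.
(One branch shown.) All branches close.

No, unsatisfiable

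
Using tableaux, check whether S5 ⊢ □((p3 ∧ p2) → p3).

Yes, valid

Tableau for the negation ¬□((p3 ∧ p2) → p3):
1. ¬□((p3 ∧ p2) → p3), 0
2. ¬((p3 ∧ p2) → p3), 1
3. p3 ∧ p2, 1
4. ¬p3, 1
5. p3, 1
6. p2, 1
Accessibility: 0R0, 0R1, 1R0, 1R1
Branch closes: p3 and ¬p3 both at 1.
Every branch of the negation's tableau closes; the branch above is one of them.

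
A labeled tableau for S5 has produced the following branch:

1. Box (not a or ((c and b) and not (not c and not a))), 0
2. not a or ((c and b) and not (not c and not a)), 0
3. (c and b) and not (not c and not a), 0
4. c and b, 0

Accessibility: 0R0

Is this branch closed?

Open

No atom appears with both signs at the same world.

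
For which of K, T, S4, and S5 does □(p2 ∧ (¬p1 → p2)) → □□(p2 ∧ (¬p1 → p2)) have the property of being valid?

S4, S5

T-tableau for the negation ¬(□(p2 ∧ (¬p1 → p2)) → □□(p2 ∧ (¬p1 → p2))):
1. ¬(□(p2 ∧ (¬p1 → p2)) → □□(p2 ∧ (¬p1 → p2))), w0
2. □(p2 ∧ (¬p1 → p2)), w0
3. ¬□□(p2 ∧ (¬p1 → p2)), w0
4. p2 ∧ (¬p1 → p2), w0
5. p2, w0
6. ¬p1 → p2, w0
7. ¬□(p2 ∧ (¬p1 → p2)), w1
8. p2 ∧ (¬p1 → p2), w1
9. p2, w1
10. ¬p1 → p2, w1
11. ¬(p2 ∧ (¬p1 → p2)), w2
12. ¬(¬p1 → p2), w2
13. ¬p1, w2
14. ¬p2, w2
Accessibility: w0Rw0, w0Rw1, w1Rw1, w1Rw2, w2Rw2
Complete open branch: countermodel on a T-frame, so not valid in T, nor in K (the same frame is also a K-frame).
S4-tableau for the negation ¬(□(p2 ∧ (¬p1 → p2)) → □□(p2 ∧ (¬p1 → p2))):
1. ¬(□(p2 ∧ (¬p1 → p2)) → □□(p2 ∧ (¬p1 → p2))), w0
2. □(p2 ∧ (¬p1 → p2)), w0
3. ¬□□(p2 ∧ (¬p1 → p2)), w0
4. p2 ∧ (¬p1 → p2), w0
5. p2, w0
6. ¬p1 → p2, w0
7. ¬□(p2 ∧ (¬p1 → p2)), w1
8. p2 ∧ (¬p1 → p2), w1
9. p2, w1
10. ¬p1 → p2, w1
11. ¬(p2 ∧ (¬p1 → p2)), w2
12. p2 ∧ (¬p1 → p2), w2
13. p2, w2
14. ¬p1 → p2, w2
15. ¬(¬p1 → p2), w2
16. ¬p1, w2
17. ¬p2, w2
Accessibility: w0Rw0, w0Rw1, w0Rw2, w1Rw1, w1Rw2, w2Rw2
Branch closes: p2 and ¬p2 both at w2.
Every branch closes (one shown): valid in S4, hence also in S5 (every theorem of S4 is a theorem of S5).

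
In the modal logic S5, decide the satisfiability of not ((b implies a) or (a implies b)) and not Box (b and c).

1. not ((b implies a) or (a implies b)) and not Box (b and c), 0
2. not ((b implies a) or (a implies b)), 0   [and-rule on 1]
3. not Box (b and c), 0   [and-rule on 1]
4. not (b implies a), 0   [neg-or-rule on 2]
5. not (a implies b), 0   [neg-or-rule on 2]
6. b, 0   [neg-implies-rule on 4]
7. not a, 0   [neg-implies-rule on 4]
8. a, 0   [neg-implies-rule on 5]
9. not b, 0   [neg-implies-rule on 5]
Accessibility: 0R0
Branch closes: a and not a both at 0.
Every branch closes; the branch above is one of them.

No, unsatisfiable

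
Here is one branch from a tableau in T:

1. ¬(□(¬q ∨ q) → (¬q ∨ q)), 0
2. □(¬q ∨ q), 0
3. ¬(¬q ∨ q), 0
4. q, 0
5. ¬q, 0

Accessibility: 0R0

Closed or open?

Yes, closed

Both q and ¬q appear at 0.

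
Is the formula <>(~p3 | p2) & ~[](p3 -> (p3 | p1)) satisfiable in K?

Unsatisfiable

1. <>(~p3 | p2) & ~[](p3 -> (p3 | p1)), 0
2. <>(~p3 | p2), 0
3. ~[](p3 -> (p3 | p1)), 0
4. ~p3 | p2, 1
5. p2, 1
6. ~(p3 -> (p3 | p1)), 2
7. p3, 2
8. ~(p3 | p1), 2
9. ~p3, 2
10. ~p1, 2
Accessibility: 0R1, 0R2
Branch closes: p3 and ~p3 both at 2.
All branches of the tableau close; one closing branch shown above.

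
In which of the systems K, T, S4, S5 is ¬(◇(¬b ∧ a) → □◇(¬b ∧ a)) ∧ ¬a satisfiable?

S5-tableau for the formula:
1. ¬(◇(¬b ∧ a) → □◇(¬b ∧ a)) ∧ ¬a, 0
2. ¬(◇(¬b ∧ a) → □◇(¬b ∧ a)), 0
3. ¬a, 0
4. ◇(¬b ∧ a), 0
5. ¬□◇(¬b ∧ a), 0
6. ¬b ∧ a, 1
7. ¬b, 1
8. a, 1
9. ¬◇(¬b ∧ a), 2
10. ¬(¬b ∧ a), 0
11. ¬(¬b ∧ a), 1
12. ¬(¬b ∧ a), 2
13. ¬a, 1
Accessibility: 0R0, 0R1, 0R2, 1R0, 1R1, 1R2, 2R0, 2R1, 2R2
Branch closes: a and ¬a both at 1.
Every branch closes (one shown): unsatisfiable in S5.
S4-tableau for the formula:
1. ¬(◇(¬b ∧ a) → □◇(¬b ∧ a)) ∧ ¬a, 0
2. ¬(◇(¬b ∧ a) → □◇(¬b ∧ a)), 0
3. ¬a, 0
4. ◇(¬b ∧ a), 0
5. ¬□◇(¬b ∧ a), 0
6. ¬b ∧ a, 1
7. ¬b, 1
8. a, 1
9. ¬◇(¬b ∧ a), 2
10. ¬(¬b ∧ a), 2
11. ¬a, 2
Accessibility: 0R0, 0R1, 0R2, 1R1, 2R2
Complete open branch: satisfiable in S4, hence also in K, T (this S4-model is also a K-model and a T-model).

K, T, S4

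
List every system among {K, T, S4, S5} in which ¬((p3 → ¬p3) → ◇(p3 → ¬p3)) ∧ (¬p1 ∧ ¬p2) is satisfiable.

T-tableau for the formula:
1. ¬((p3 → ¬p3) → ◇(p3 → ¬p3)) ∧ (¬p1 ∧ ¬p2), w0
2. ¬((p3 → ¬p3) → ◇(p3 → ¬p3)), w0   [∧-rule on 1]
3. ¬p1 ∧ ¬p2, w0   [∧-rule on 1]
4. p3 → ¬p3, w0   [¬→-rule on 2]
5. ¬◇(p3 → ¬p3), w0   [¬→-rule on 2]
6. ¬p1, w0   [∧-rule on 3]
7. ¬p2, w0   [∧-rule on 3]
8. ¬(p3 → ¬p3), w0   [¬◇-rule on 5 via w0Rw0]
9. p3, w0   [¬→-rule on 8]
10. ¬p3, w0   [→-rule on 4 (branches; this branch)]
Accessibility: w0Rw0
Branch closes: p3 and ¬p3 both at w0.
Every branch closes (one shown): unsatisfiable in T, hence also in S4, S5 (every S4/S5-frame is a T-frame).
K-tableau for the formula:
1. ¬((p3 → ¬p3) → ◇(p3 → ¬p3)) ∧ (¬p1 ∧ ¬p2), w0
2. ¬((p3 → ¬p3) → ◇(p3 → ¬p3)), w0   [∧-rule on 1]
3. ¬p1 ∧ ¬p2, w0   [∧-rule on 1]
4. p3 → ¬p3, w0   [¬→-rule on 2]
5. ¬◇(p3 → ¬p3), w0   [¬→-rule on 2]
6. ¬p1, w0   [∧-rule on 3]
7. ¬p2, w0   [∧-rule on 3]
8. ¬p3, w0   [→-rule on 4 (branches; this branch)]
Complete open branch: satisfiable in K.

K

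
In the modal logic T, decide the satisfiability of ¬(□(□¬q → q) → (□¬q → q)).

No, unsatisfiable

1. ¬(□(□¬q → q) → (□¬q → q)), u
2. □(□¬q → q), u   [¬→-rule on 1]
3. ¬(□¬q → q), u   [¬→-rule on 1]
4. □¬q, u   [¬→-rule on 3]
5. ¬q, u   [¬→-rule on 3]
6. □¬q → q, u   [□-rule on 2 via uRu]
7. ¬□¬q, u   [→-rule on 6 (branches; this branch)]
8. q, v   [¬□-rule on 7: fresh world v, uRv]
9. □¬q → q, v   [□-rule on 2 via uRv]
10. ¬q, v   [□-rule on 4 via uRv]
Accessibility: uRu, uRv, vRv
Branch closes: q and ¬q both at v.
Every branch closes; the branch above is one of them.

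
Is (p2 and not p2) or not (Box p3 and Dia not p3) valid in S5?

Tableau for the negation not ((p2 and not p2) or not (Box p3 and Dia not p3)):
1. not ((p2 and not p2) or not (Box p3 and Dia not p3)), u
2. not (p2 and not p2), u   [neg-or-rule on 1]
3. Box p3 and Dia not p3, u   [neg-or-rule on 1]
4. Box p3, u   [and-rule on 3]
5. Dia not p3, u   [and-rule on 3]
6. p3, u   [Box-rule on 4 via uRu]
7. p2, u   [neg-and-rule on 2 (branches; this branch)]
8. not p3, v   [Dia-rule on 5: fresh world v, uRv]
9. p3, v   [Box-rule on 4 via uRv]
Accessibility: uRu, uRv, vRu, vRv
Branch closes: p3 and not p3 both at v.
Every branch of the negation's tableau closes; the branch above is one of them.

Yes, valid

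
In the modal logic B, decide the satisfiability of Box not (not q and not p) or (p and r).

1. Box not (not q and not p) or (p and r), w0
2. p and r, w0
3. p, w0
4. r, w0
Accessibility: w0Rw0

Satisfiable (open branch found)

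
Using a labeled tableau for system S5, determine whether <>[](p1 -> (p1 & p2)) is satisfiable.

1. <>[](p1 -> (p1 & p2)), 0
2. [](p1 -> (p1 & p2)), 1
3. p1 -> (p1 & p2), 0
4. p1 -> (p1 & p2), 1
5. p1 & p2, 0
6. p1, 0
7. p2, 0
8. p1 & p2, 1
9. p1, 1
10. p2, 1
Accessibility: 0R0, 0R1, 1R0, 1R1

Satisfiable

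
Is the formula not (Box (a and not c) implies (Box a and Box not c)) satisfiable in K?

1. not (Box (a and not c) implies (Box a and Box not c)), w0
2. Box (a and not c), w0
3. not (Box a and Box not c), w0
4. not Box not c, w0
5. c, w1
6. a and not c, w1
7. a, w1
8. not c, w1
Accessibility: w0Rw1
Branch closes: c and not c both at w1.
All branches of the tableau close; one closing branch shown above.

No, unsatisfiable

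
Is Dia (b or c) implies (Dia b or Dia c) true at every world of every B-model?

Tableau for the negation not (Dia (b or c) implies (Dia b or Dia c)):
1. not (Dia (b or c) implies (Dia b or Dia c)), u
2. Dia (b or c), u
3. not (Dia b or Dia c), u
4. not Dia b, u
5. not Dia c, u
6. not b, u
7. not c, u
8. b or c, v
9. not b, v
10. not c, v
11. c, v
Accessibility: uRu, uRv, vRu, vRv
Branch closes: c and not c both at v.
All branches of the negation close; one closing branch shown above.

Valid in B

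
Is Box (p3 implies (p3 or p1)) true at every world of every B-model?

Tableau for the negation not Box (p3 implies (p3 or p1)):
1. not Box (p3 implies (p3 or p1)), w0
2. not (p3 implies (p3 or p1)), w1   [neg-Box-rule on 1: fresh world w1, w0Rw1]
3. p3, w1   [neg-implies-rule on 2]
4. not (p3 or p1), w1   [neg-implies-rule on 2]
5. not p3, w1   [neg-or-rule on 4]
6. not p1, w1   [neg-or-rule on 4]
Accessibility: w0Rw0, w0Rw1, w1Rw0, w1Rw1
Branch closes: p3 and not p3 both at w1.
All branches of the negation close; one closing branch shown above.

Valid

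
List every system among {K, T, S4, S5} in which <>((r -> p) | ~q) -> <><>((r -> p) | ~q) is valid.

T, S4, S5

K-tableau for the negation ~(<>((r -> p) | ~q) -> <><>((r -> p) | ~q)):
1. ~(<>((r -> p) | ~q) -> <><>((r -> p) | ~q)), w0
2. <>((r -> p) | ~q), w0
3. ~<><>((r -> p) | ~q), w0
4. (r -> p) | ~q, w1
5. ~<>((r -> p) | ~q), w1
6. ~q, w1
Accessibility: w0Rw1
Complete open branch: countermodel on a K-frame, so not valid in K.
T-tableau for the negation ~(<>((r -> p) | ~q) -> <><>((r -> p) | ~q)):
1. ~(<>((r -> p) | ~q) -> <><>((r -> p) | ~q)), w0
2. <>((r -> p) | ~q), w0
3. ~<><>((r -> p) | ~q), w0
4. ~<>((r -> p) | ~q), w0
5. ~((r -> p) | ~q), w0
6. ~(r -> p), w0
7. q, w0
8. r, w0
9. ~p, w0
10. (r -> p) | ~q, w1
11. ~<>((r -> p) | ~q), w1
12. ~((r -> p) | ~q), w1
13. ~(r -> p), w1
14. q, w1
15. r, w1
16. ~p, w1
17. r -> p, w1
18. p, w1
Accessibility: w0Rw0, w0Rw1, w1Rw1
Branch closes: p and ~p both at w1.
Every branch closes (one shown): valid in T, hence also in S4, S5 (every theorem of T is a theorem of S4 and S5).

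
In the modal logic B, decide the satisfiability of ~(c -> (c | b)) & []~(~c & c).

1. ~(c -> (c | b)) & []~(~c & c), u
2. ~(c -> (c | b)), u   [&-rule on 1]
3. []~(~c & c), u   [&-rule on 1]
4. c, u   [~->-rule on 2]
5. ~(c | b), u   [~->-rule on 2]
6. ~c, u   [~|-rule on 5]
7. ~b, u   [~|-rule on 5]
Accessibility: uRu
Branch closes: c and ~c both at u.
All branches of the tableau close; one closing branch shown above.

Unsatisfiable (every branch closes)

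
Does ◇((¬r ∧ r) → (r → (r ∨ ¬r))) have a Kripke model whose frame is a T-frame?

1. ◇((¬r ∧ r) → (r → (r ∨ ¬r))), 0
2. (¬r ∧ r) → (r → (r ∨ ¬r)), 1
3. r → (r ∨ ¬r), 1
4. r ∨ ¬r, 1
5. ¬r, 1
Accessibility: 0R0, 0R1, 1R1

Satisfiable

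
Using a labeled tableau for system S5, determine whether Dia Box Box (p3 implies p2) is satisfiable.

1. Dia Box Box (p3 implies p2), u
2. Box Box (p3 implies p2), v   [Dia-rule on 1: fresh world v, uRv]
3. Box (p3 implies p2), u   [Box-rule on 2 via vRu]
4. Box (p3 implies p2), v   [Box-rule on 2 via vRv]
5. p3 implies p2, u   [Box-rule on 3 via uRu]
6. p3 implies p2, v   [Box-rule on 3 via uRv]
7. p2, u   [implies-rule on 5 (branches; this branch)]
8. p2, v   [implies-rule on 6 (branches; this branch)]
Accessibility: uRu, uRv, vRu, vRv

Satisfiable (open branch found)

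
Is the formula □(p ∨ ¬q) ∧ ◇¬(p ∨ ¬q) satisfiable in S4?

Unsatisfiable (every branch closes)

1. □(p ∨ ¬q) ∧ ◇¬(p ∨ ¬q), u
2. □(p ∨ ¬q), u
3. ◇¬(p ∨ ¬q), u
4. p ∨ ¬q, u
5. ¬q, u
6. ¬(p ∨ ¬q), v
7. ¬p, v
8. q, v
9. p ∨ ¬q, v
10. ¬q, v
Accessibility: uRu, uRv, vRv
Branch closes: q and ¬q both at v.
(One branch shown.) All branches close.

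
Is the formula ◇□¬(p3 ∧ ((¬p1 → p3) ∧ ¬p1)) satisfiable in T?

Satisfiable

1. ◇□¬(p3 ∧ ((¬p1 → p3) ∧ ¬p1)), 0
2. □¬(p3 ∧ ((¬p1 → p3) ∧ ¬p1)), 1
3. ¬(p3 ∧ ((¬p1 → p3) ∧ ¬p1)), 1
4. ¬((¬p1 → p3) ∧ ¬p1), 1
5. p1, 1
Accessibility: 0R0, 0R1, 1R1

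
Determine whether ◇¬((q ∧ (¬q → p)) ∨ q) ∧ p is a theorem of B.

Tableau for the negation ¬(◇¬((q ∧ (¬q → p)) ∨ q) ∧ p):
1. ¬(◇¬((q ∧ (¬q → p)) ∨ q) ∧ p), 0
2. ¬p, 0
Accessibility: 0R0
The negation has an open branch (countermodel exists).

Invalid (countermodel exists)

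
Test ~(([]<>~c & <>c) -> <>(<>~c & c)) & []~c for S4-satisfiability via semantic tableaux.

1. ~(([]<>~c & <>c) -> <>(<>~c & c)) & []~c, u
2. ~(([]<>~c & <>c) -> <>(<>~c & c)), u
3. []~c, u
4. []<>~c & <>c, u
5. ~<>(<>~c & c), u
6. []<>~c, u
7. <>c, u
8. ~c, u
9. ~(<>~c & c), u
10. <>~c, u
11. c, v
12. ~c, v
Accessibility: uRu, uRv, vRv
Branch closes: c and ~c both at v.
Every branch closes; the branch above is one of them.

No, unsatisfiable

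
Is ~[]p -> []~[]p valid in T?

Tableau for the negation ~(~[]p -> []~[]p):
1. ~(~[]p -> []~[]p), w0
2. ~[]p, w0   [~->-rule on 1]
3. ~[]~[]p, w0   [~->-rule on 1]
4. ~p, w1   [~[]-rule on 2: fresh world w1, w0Rw1]
5. []p, w2   [~[]-rule on 3: fresh world w2, w0Rw2]
6. p, w2   [[]-rule on 5 via w2Rw2]
Accessibility: w0Rw0, w0Rw1, w0Rw2, w1Rw1, w2Rw2
The negation has an open branch (countermodel exists).

No, not valid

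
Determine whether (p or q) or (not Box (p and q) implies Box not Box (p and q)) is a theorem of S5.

Tableau for the negation not ((p or q) or (not Box (p and q) implies Box not Box (p and q))):
1. not ((p or q) or (not Box (p and q) implies Box not Box (p and q))), 0
2. not (p or q), 0   [neg-or-rule on 1]
3. not (not Box (p and q) implies Box not Box (p and q)), 0   [neg-or-rule on 1]
4. not p, 0   [neg-or-rule on 2]
5. not q, 0   [neg-or-rule on 2]
6. not Box (p and q), 0   [neg-implies-rule on 3]
7. not Box not Box (p and q), 0   [neg-implies-rule on 3]
8. not (p and q), 1   [neg-Box-rule on 6: fresh world 1, 0R1]
9. not q, 1   [neg-and-rule on 8 (branches; this branch)]
10. Box (p and q), 2   [neg-Box-rule on 7: fresh world 2, 0R2]
11. p and q, 0   [Box-rule on 10 via 2R0]
12. p, 0   [and-rule on 11]
13. q, 0   [and-rule on 11]
Accessibility: 0R0, 0R1, 0R2, 1R0, 1R1, 1R2, 2R0, 2R1, 2R2
Branch closes: p and not p both at 0.
All branches of the negation close; one closing branch shown above.

Yes, valid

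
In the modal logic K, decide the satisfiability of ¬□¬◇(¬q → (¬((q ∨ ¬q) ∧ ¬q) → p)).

1. ¬□¬◇(¬q → (¬((q ∨ ¬q) ∧ ¬q) → p)), u
2. ◇(¬q → (¬((q ∨ ¬q) ∧ ¬q) → p)), v
3. ¬q → (¬((q ∨ ¬q) ∧ ¬q) → p), w
4. ¬((q ∨ ¬q) ∧ ¬q) → p, w
5. p, w
Accessibility: uRv, vRw

Yes, satisfiable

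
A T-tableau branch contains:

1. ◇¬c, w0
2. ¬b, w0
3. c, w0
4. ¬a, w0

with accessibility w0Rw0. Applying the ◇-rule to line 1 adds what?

a fresh world w1 with w0Rw1, and ¬c at w1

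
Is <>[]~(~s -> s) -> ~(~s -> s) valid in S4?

Not valid

Tableau for the negation ~(<>[]~(~s -> s) -> ~(~s -> s)):
1. ~(<>[]~(~s -> s) -> ~(~s -> s)), 0
2. <>[]~(~s -> s), 0
3. ~s -> s, 0
4. s, 0
5. []~(~s -> s), 1
6. ~(~s -> s), 1
7. ~s, 1
Accessibility: 0R0, 0R1, 1R1
The negation has an open branch (countermodel exists).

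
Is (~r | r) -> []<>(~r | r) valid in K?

Tableau for the negation ~((~r | r) -> []<>(~r | r)):
1. ~((~r | r) -> []<>(~r | r)), u
2. ~r | r, u
3. ~[]<>(~r | r), u
4. r, u
5. ~<>(~r | r), v
Accessibility: uRv
The negation has an open branch (countermodel exists).

Not valid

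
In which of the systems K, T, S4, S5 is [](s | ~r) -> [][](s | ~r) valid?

S4-tableau for the negation ~([](s | ~r) -> [][](s | ~r)):
1. ~([](s | ~r) -> [][](s | ~r)), w0
2. [](s | ~r), w0
3. ~[][](s | ~r), w0
4. s | ~r, w0
5. ~r, w0
6. ~[](s | ~r), w1
7. s | ~r, w1
8. ~r, w1
9. ~(s | ~r), w2
10. ~s, w2
11. r, w2
12. s | ~r, w2
13. ~r, w2
Accessibility: w0Rw0, w0Rw1, w0Rw2, w1Rw1, w1Rw2, w2Rw2
Branch closes: r and ~r both at w2.
Every branch closes (one shown): valid in S4, hence also in S5 (every theorem of S4 is a theorem of S5).
T-tableau for the negation ~([](s | ~r) -> [][](s | ~r)):
1. ~([](s | ~r) -> [][](s | ~r)), w0
2. [](s | ~r), w0
3. ~[][](s | ~r), w0
4. s | ~r, w0
5. ~r, w0
6. ~[](s | ~r), w1
7. s | ~r, w1
8. ~r, w1
9. ~(s | ~r), w2
10. ~s, w2
11. r, w2
Accessibility: w0Rw0, w0Rw1, w1Rw1, w1Rw2, w2Rw2
Complete open branch: countermodel on a T-frame, so not valid in T, nor in K (the same frame is also a K-frame).

S4, S5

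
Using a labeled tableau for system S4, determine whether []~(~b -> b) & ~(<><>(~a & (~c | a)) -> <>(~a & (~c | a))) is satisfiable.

1. []~(~b -> b) & ~(<><>(~a & (~c | a)) -> <>(~a & (~c | a))), 0
2. []~(~b -> b), 0
3. ~(<><>(~a & (~c | a)) -> <>(~a & (~c | a))), 0
4. <><>(~a & (~c | a)), 0
5. ~<>(~a & (~c | a)), 0
6. ~(~b -> b), 0
7. ~b, 0
8. ~(~a & (~c | a)), 0
9. ~(~c | a), 0
10. c, 0
11. ~a, 0
12. <>(~a & (~c | a)), 1
13. ~(~b -> b), 1
14. ~b, 1
15. ~(~a & (~c | a)), 1
16. ~(~c | a), 1
17. c, 1
18. ~a, 1
19. ~a & (~c | a), 2
20. ~a, 2
21. ~c | a, 2
22. ~(~b -> b), 2
23. ~b, 2
24. ~(~a & (~c | a)), 2
25. ~c, 2
26. ~(~c | a), 2
27. c, 2
Accessibility: 0R0, 0R1, 0R2, 1R1, 1R2, 2R2
Branch closes: c and ~c both at 2.
Every branch closes; the branch above is one of them.

No, unsatisfiable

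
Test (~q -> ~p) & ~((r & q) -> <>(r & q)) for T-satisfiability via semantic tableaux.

Unsatisfiable

1. (~q -> ~p) & ~((r & q) -> <>(r & q)), 0
2. ~q -> ~p, 0   [&-rule on 1]
3. ~((r & q) -> <>(r & q)), 0   [&-rule on 1]
4. r & q, 0   [~->-rule on 3]
5. ~<>(r & q), 0   [~->-rule on 3]
6. r, 0   [&-rule on 4]
7. q, 0   [&-rule on 4]
8. ~(r & q), 0   [~<>-rule on 5 via 0R0]
9. ~p, 0   [->-rule on 2 (branches; this branch)]
10. ~q, 0   [~&-rule on 8 (branches; this branch)]
Accessibility: 0R0
Branch closes: q and ~q both at 0.
All branches of the tableau close; one closing branch shown above.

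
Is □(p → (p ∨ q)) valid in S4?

Valid

Tableau for the negation ¬□(p → (p ∨ q)):
1. ¬□(p → (p ∨ q)), 0
2. ¬(p → (p ∨ q)), 1
3. p, 1
4. ¬(p ∨ q), 1
5. ¬p, 1
6. ¬q, 1
Accessibility: 0R0, 0R1, 1R1
Branch closes: p and ¬p both at 1.
Every branch of the negation's tableau closes; the branch above is one of them.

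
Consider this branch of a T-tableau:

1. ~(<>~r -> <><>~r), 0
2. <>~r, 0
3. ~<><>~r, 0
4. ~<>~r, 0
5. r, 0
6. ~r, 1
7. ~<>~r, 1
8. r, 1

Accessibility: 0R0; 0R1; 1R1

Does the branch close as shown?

Closed

Both r and ~r appear at 1.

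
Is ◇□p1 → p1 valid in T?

No, not valid

Tableau for the negation ¬(◇□p1 → p1):
1. ¬(◇□p1 → p1), w0
2. ◇□p1, w0
3. ¬p1, w0
4. □p1, w1
5. p1, w1
Accessibility: w0Rw0, w0Rw1, w1Rw1
The negation has an open branch (countermodel exists).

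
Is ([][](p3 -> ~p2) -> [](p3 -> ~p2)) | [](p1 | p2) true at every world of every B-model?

Tableau for the negation ~(([][](p3 -> ~p2) -> [](p3 -> ~p2)) | [](p1 | p2)):
1. ~(([][](p3 -> ~p2) -> [](p3 -> ~p2)) | [](p1 | p2)), 0
2. ~([][](p3 -> ~p2) -> [](p3 -> ~p2)), 0   [~|-rule on 1]
3. ~[](p1 | p2), 0   [~|-rule on 1]
4. [][](p3 -> ~p2), 0   [~->-rule on 2]
5. ~[](p3 -> ~p2), 0   [~->-rule on 2]
6. [](p3 -> ~p2), 0   [[]-rule on 4 via 0R0]
7. p3 -> ~p2, 0   [[]-rule on 6 via 0R0]
8. ~p2, 0   [->-rule on 7 (branches; this branch)]
9. ~(p1 | p2), 1   [~[]-rule on 3: fresh world 1, 0R1]
10. ~p1, 1   [~|-rule on 9]
11. ~p2, 1   [~|-rule on 9]
12. [](p3 -> ~p2), 1   [[]-rule on 4 via 0R1]
13. p3 -> ~p2, 1   [[]-rule on 6 via 0R1]
14. ~(p3 -> ~p2), 2   [~[]-rule on 5: fresh world 2, 0R2]
15. p3, 2   [~->-rule on 14]
16. p2, 2   [~->-rule on 14]
17. [](p3 -> ~p2), 2   [[]-rule on 4 via 0R2]
18. p3 -> ~p2, 2   [[]-rule on 6 via 0R2]
19. ~p2, 2   [->-rule on 18 (branches; this branch)]
Accessibility: 0R0, 0R1, 0R2, 1R0, 1R1, 2R0, 2R2
Branch closes: p2 and ~p2 both at 2.
Every branch of the negation's tableau closes; the branch above is one of them.

Valid in B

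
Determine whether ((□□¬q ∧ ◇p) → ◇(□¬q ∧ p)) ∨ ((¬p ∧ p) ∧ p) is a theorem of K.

Valid

Tableau for the negation ¬(((□□¬q ∧ ◇p) → ◇(□¬q ∧ p)) ∨ ((¬p ∧ p) ∧ p)):
1. ¬(((□□¬q ∧ ◇p) → ◇(□¬q ∧ p)) ∨ ((¬p ∧ p) ∧ p)), w0
2. ¬((□□¬q ∧ ◇p) → ◇(□¬q ∧ p)), w0
3. ¬((¬p ∧ p) ∧ p), w0
4. □□¬q ∧ ◇p, w0
5. ¬◇(□¬q ∧ p), w0
6. □□¬q, w0
7. ◇p, w0
8. ¬(¬p ∧ p), w0
9. ¬p, w0
10. p, w1
11. ¬(□¬q ∧ p), w1
12. □¬q, w1
13. ¬□¬q, w1
14. q, w2
15. ¬q, w2
Accessibility: w0Rw1, w1Rw2
Branch closes: q and ¬q both at w2.
All branches of the negation close; one closing branch shown above.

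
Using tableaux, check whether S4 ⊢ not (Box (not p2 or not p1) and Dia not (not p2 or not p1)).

Tableau for the negation Box (not p2 or not p1) and Dia not (not p2 or not p1):
1. Box (not p2 or not p1) and Dia not (not p2 or not p1), u
2. Box (not p2 or not p1), u   [and-rule on 1]
3. Dia not (not p2 or not p1), u   [and-rule on 1]
4. not p2 or not p1, u   [Box-rule on 2 via uRu]
5. not p1, u   [or-rule on 4 (branches; this branch)]
6. not (not p2 or not p1), v   [Dia-rule on 3: fresh world v, uRv]
7. p2, v   [neg-or-rule on 6]
8. p1, v   [neg-or-rule on 6]
9. not p2 or not p1, v   [Box-rule on 2 via uRv]
10. not p1, v   [or-rule on 9 (branches; this branch)]
Accessibility: uRu, uRv, vRv
Branch closes: p1 and not p1 both at v.
All branches of the negation close; one closing branch shown above.

Valid in S4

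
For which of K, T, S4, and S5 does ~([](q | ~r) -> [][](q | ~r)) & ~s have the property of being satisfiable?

K, T

T-tableau for the formula:
1. ~([](q | ~r) -> [][](q | ~r)) & ~s, w0
2. ~([](q | ~r) -> [][](q | ~r)), w0   [&-rule on 1]
3. ~s, w0   [&-rule on 1]
4. [](q | ~r), w0   [~->-rule on 2]
5. ~[][](q | ~r), w0   [~->-rule on 2]
6. q | ~r, w0   [[]-rule on 4 via w0Rw0]
7. ~r, w0   [|-rule on 6 (branches; this branch)]
8. ~[](q | ~r), w1   [~[]-rule on 5: fresh world w1, w0Rw1]
9. q | ~r, w1   [[]-rule on 4 via w0Rw1]
10. ~r, w1   [|-rule on 9 (branches; this branch)]
11. ~(q | ~r), w2   [~[]-rule on 8: fresh world w2, w1Rw2]
12. ~q, w2   [~|-rule on 11]
13. r, w2   [~|-rule on 11]
Accessibility: w0Rw0, w0Rw1, w1Rw1, w1Rw2, w2Rw2
Complete open branch: satisfiable in T, hence also in K (this T-model is also a K-model).
S4-tableau for the formula:
1. ~([](q | ~r) -> [][](q | ~r)) & ~s, w0
2. ~([](q | ~r) -> [][](q | ~r)), w0   [&-rule on 1]
3. ~s, w0   [&-rule on 1]
4. [](q | ~r), w0   [~->-rule on 2]
5. ~[][](q | ~r), w0   [~->-rule on 2]
6. q | ~r, w0   [[]-rule on 4 via w0Rw0]
7. ~r, w0   [|-rule on 6 (branches; this branch)]
8. ~[](q | ~r), w1   [~[]-rule on 5: fresh world w1, w0Rw1]
9. q | ~r, w1   [[]-rule on 4 via w0Rw1]
10. ~r, w1   [|-rule on 9 (branches; this branch)]
11. ~(q | ~r), w2   [~[]-rule on 8: fresh world w2, w1Rw2]
12. ~q, w2   [~|-rule on 11]
13. r, w2   [~|-rule on 11]
14. q | ~r, w2   [[]-rule on 4 via w0Rw2]
15. ~r, w2   [|-rule on 14 (branches; this branch)]
Accessibility: w0Rw0, w0Rw1, w0Rw2, w1Rw1, w1Rw2, w2Rw2
Branch closes: r and ~r both at w2.
Every branch closes (one shown): unsatisfiable in S4, hence also in S5 (every S5-frame is an S4-frame).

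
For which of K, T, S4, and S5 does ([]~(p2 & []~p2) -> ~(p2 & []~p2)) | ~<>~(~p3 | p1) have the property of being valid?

T, S4, S5

K-tableau for the negation ~(([]~(p2 & []~p2) -> ~(p2 & []~p2)) | ~<>~(~p3 | p1)):
1. ~(([]~(p2 & []~p2) -> ~(p2 & []~p2)) | ~<>~(~p3 | p1)), 0
2. ~([]~(p2 & []~p2) -> ~(p2 & []~p2)), 0
3. <>~(~p3 | p1), 0
4. []~(p2 & []~p2), 0
5. p2 & []~p2, 0
6. p2, 0
7. []~p2, 0
8. ~(~p3 | p1), 1
9. p3, 1
10. ~p1, 1
11. ~(p2 & []~p2), 1
12. ~p2, 1
13. ~[]~p2, 1
14. p2, 2
Accessibility: 0R1, 1R2
Complete open branch: countermodel on a K-frame, so not valid in K.
T-tableau for the negation ~(([]~(p2 & []~p2) -> ~(p2 & []~p2)) | ~<>~(~p3 | p1)):
1. ~(([]~(p2 & []~p2) -> ~(p2 & []~p2)) | ~<>~(~p3 | p1)), 0
2. ~([]~(p2 & []~p2) -> ~(p2 & []~p2)), 0
3. <>~(~p3 | p1), 0
4. []~(p2 & []~p2), 0
5. p2 & []~p2, 0
6. p2, 0
7. []~p2, 0
8. ~(p2 & []~p2), 0
9. ~p2, 0
Accessibility: 0R0
Branch closes: p2 and ~p2 both at 0.
Every branch closes (one shown): valid in T, hence also in S4, S5 (every theorem of T is a theorem of S4 and S5).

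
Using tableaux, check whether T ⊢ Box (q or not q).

Valid

Tableau for the negation not Box (q or not q):
1. not Box (q or not q), u
2. not (q or not q), v
3. not q, v
4. q, v
Accessibility: uRu, uRv, vRv
Branch closes: q and not q both at v.
All branches of the negation close; one closing branch shown above.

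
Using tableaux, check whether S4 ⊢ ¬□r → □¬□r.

No, not valid

Tableau for the negation ¬(¬□r → □¬□r):
1. ¬(¬□r → □¬□r), 0
2. ¬□r, 0
3. ¬□¬□r, 0
4. ¬r, 1
5. □r, 2
6. r, 2
Accessibility: 0R0, 0R1, 0R2, 1R1, 2R2
The negation has an open branch (countermodel exists).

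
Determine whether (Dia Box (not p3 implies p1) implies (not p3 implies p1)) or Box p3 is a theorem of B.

Tableau for the negation not ((Dia Box (not p3 implies p1) implies (not p3 implies p1)) or Box p3):
1. not ((Dia Box (not p3 implies p1) implies (not p3 implies p1)) or Box p3), 0
2. not (Dia Box (not p3 implies p1) implies (not p3 implies p1)), 0
3. not Box p3, 0
4. Dia Box (not p3 implies p1), 0
5. not (not p3 implies p1), 0
6. not p3, 0
7. not p1, 0
8. not p3, 1
9. Box (not p3 implies p1), 2
10. not p3 implies p1, 0
11. not p3 implies p1, 2
12. p1, 0
Accessibility: 0R0, 0R1, 0R2, 1R0, 1R1, 2R0, 2R2
Branch closes: p1 and not p1 both at 0.
Every branch of the negation's tableau closes; the branch above is one of them.

Yes, valid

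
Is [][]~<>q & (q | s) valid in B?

Tableau for the negation ~([][]~<>q & (q | s)):
1. ~([][]~<>q & (q | s)), u
2. ~(q | s), u
3. ~q, u
4. ~s, u
Accessibility: uRu
The negation has an open branch (countermodel exists).

Invalid (countermodel exists)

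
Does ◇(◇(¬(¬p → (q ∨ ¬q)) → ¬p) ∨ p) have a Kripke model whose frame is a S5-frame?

Satisfiable (open branch found)

1. ◇(◇(¬(¬p → (q ∨ ¬q)) → ¬p) ∨ p), u
2. ◇(¬(¬p → (q ∨ ¬q)) → ¬p) ∨ p, v
3. p, v
Accessibility: uRu, uRv, vRu, vRv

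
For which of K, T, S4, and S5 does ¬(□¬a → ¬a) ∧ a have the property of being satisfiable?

T-tableau for the formula:
1. ¬(□¬a → ¬a) ∧ a, w0
2. ¬(□¬a → ¬a), w0
3. a, w0
4. □¬a, w0
5. ¬a, w0
Accessibility: w0Rw0
Branch closes: a and ¬a both at w0.
Every branch closes (one shown): unsatisfiable in T, hence also in S4, S5 (every S4/S5-frame is a T-frame).
K-tableau for the formula:
1. ¬(□¬a → ¬a) ∧ a, w0
2. ¬(□¬a → ¬a), w0
3. a, w0
4. □¬a, w0
Complete open branch: satisfiable in K.

K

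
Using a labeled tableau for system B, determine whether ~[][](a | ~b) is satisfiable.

Yes, satisfiable

1. ~[][](a | ~b), u
2. ~[](a | ~b), v
3. ~(a | ~b), w
4. ~a, w
5. b, w
Accessibility: uRu, uRv, vRu, vRv, vRw, wRv, wRw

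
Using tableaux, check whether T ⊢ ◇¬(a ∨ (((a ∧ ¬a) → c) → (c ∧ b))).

Not valid

Tableau for the negation ¬◇¬(a ∨ (((a ∧ ¬a) → c) → (c ∧ b))):
1. ¬◇¬(a ∨ (((a ∧ ¬a) → c) → (c ∧ b))), 0
2. a ∨ (((a ∧ ¬a) → c) → (c ∧ b)), 0
3. ((a ∧ ¬a) → c) → (c ∧ b), 0
4. c ∧ b, 0
5. c, 0
6. b, 0
Accessibility: 0R0
The negation has an open branch (countermodel exists).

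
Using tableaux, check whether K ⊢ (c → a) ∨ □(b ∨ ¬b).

Valid in K

Tableau for the negation ¬((c → a) ∨ □(b ∨ ¬b)):
1. ¬((c → a) ∨ □(b ∨ ¬b)), 0
2. ¬(c → a), 0
3. ¬□(b ∨ ¬b), 0
4. c, 0
5. ¬a, 0
6. ¬(b ∨ ¬b), 1
7. ¬b, 1
8. b, 1
Accessibility: 0R1
Branch closes: b and ¬b both at 1.
Every branch of the negation's tableau closes; the branch above is one of them.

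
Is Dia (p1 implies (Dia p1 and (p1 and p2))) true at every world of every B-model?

Tableau for the negation not Dia (p1 implies (Dia p1 and (p1 and p2))):
1. not Dia (p1 implies (Dia p1 and (p1 and p2))), 0
2. not (p1 implies (Dia p1 and (p1 and p2))), 0
3. p1, 0
4. not (Dia p1 and (p1 and p2)), 0
5. not (p1 and p2), 0
6. not p2, 0
Accessibility: 0R0
The negation has an open branch (countermodel exists).

Not valid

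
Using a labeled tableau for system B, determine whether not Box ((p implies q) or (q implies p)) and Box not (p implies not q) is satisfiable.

No, unsatisfiable

1. not Box ((p implies q) or (q implies p)) and Box not (p implies not q), w0
2. not Box ((p implies q) or (q implies p)), w0   [and-rule on 1]
3. Box not (p implies not q), w0   [and-rule on 1]
4. not (p implies not q), w0   [Box-rule on 3 via w0Rw0]
5. p, w0   [neg-implies-rule on 4]
6. q, w0   [neg-implies-rule on 4]
7. not ((p implies q) or (q implies p)), w1   [neg-Box-rule on 2: fresh world w1, w0Rw1]
8. not (p implies q), w1   [neg-or-rule on 7]
9. not (q implies p), w1   [neg-or-rule on 7]
10. p, w1   [neg-implies-rule on 8]
11. not q, w1   [neg-implies-rule on 8]
12. q, w1   [neg-implies-rule on 9]
13. not p, w1   [neg-implies-rule on 9]
Accessibility: w0Rw0, w0Rw1, w1Rw0, w1Rw1
Branch closes: q and not q both at w1.
All branches of the tableau close; one closing branch shown above.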